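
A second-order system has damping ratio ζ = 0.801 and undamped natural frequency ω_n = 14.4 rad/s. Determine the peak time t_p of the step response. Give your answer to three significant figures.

t_p ≈ 0.364 s

The damped frequency is ω_d = ω_n√(1−ζ²) = 14.4·√(1−0.642) = 8.62 rad/s.
Peak time t_p = π/ω_d = π/8.62 = 0.364 s.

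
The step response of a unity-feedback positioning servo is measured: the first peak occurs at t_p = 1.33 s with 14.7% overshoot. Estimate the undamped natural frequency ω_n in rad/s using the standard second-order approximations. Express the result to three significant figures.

The overshoot fixes ζ = −ln(OS)/√(π²+ln²(OS)) = 0.521.
From t_p = π/ω_d, ω_d = π/1.33 = 2.36 rad/s, so ω_n = ω_d/√(1−ζ²) = 2.77 rad/s.

ω_n ≈ 2.77 rad/s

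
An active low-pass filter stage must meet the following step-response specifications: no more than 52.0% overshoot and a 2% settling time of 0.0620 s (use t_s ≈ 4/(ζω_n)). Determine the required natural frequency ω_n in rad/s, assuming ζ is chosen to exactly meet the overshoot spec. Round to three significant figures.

ω_n ≈ 317 rad/s

ζ = −ln(OS)/√(π² + (ln OS)²). With OS = 0.520, ln OS = −0.6539 and ζ = 0.6539/3.209 = 0.204.
Then ω_n = 4/(ζ t_s) = 4/(0.204 × 0.0620) = 317 rad/s.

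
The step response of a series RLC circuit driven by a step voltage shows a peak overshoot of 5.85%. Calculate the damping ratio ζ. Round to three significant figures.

ζ ≈ 0.670

Inverting the overshoot relation: ζ = |ln 0.0585|/√(π² + ln²0.0585) = 0.670.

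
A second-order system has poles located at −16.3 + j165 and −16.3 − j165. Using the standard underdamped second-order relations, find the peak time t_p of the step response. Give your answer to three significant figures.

t_p ≈ 0.0190 s

t_p = π/ω_d with ω_d = 165 (the imaginary part), so t_p = 0.0190 s.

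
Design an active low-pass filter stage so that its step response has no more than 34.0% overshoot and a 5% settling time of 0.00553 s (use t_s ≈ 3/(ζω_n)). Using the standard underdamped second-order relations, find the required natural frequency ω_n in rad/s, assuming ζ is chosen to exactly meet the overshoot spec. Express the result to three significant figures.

Inverting the overshoot relation: ζ = |ln 0.340|/√(π² + ln²0.340) = 0.325.
From t_s ≈ 3/(ζω_n): ω_n = 3/(ζ·t_s) = 3/(0.325·0.00553) = 1670 rad/s.

ω_n ≈ 1670 rad/s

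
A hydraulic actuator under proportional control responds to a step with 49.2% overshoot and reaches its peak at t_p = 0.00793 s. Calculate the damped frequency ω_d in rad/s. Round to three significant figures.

t_p = π/ω_d, so ω_d = π/0.00793 = 396 rad/s.

ω_d ≈ 396 rad/s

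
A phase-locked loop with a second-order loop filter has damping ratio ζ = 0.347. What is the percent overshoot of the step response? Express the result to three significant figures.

%OS ≈ 31.3%

For an underdamped second-order system, %OS = 100·exp(−πζ/√(1−ζ²)).
πζ/√(1−ζ²) = π·0.347/√(1−0.120) = 1.162, so %OS = 100·e^(−1.162) = 31.3%.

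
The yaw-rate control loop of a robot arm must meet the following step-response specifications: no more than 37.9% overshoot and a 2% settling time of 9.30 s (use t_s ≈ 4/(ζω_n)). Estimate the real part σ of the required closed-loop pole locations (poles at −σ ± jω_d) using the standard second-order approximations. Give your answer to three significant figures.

The settling-time spec alone fixes σ = ζω_n = 4/t_s = 4/9.30 = 0.430.
(Overshoot then fixes ζ = 0.295 and hence ω_d = σ·√(1−ζ²)/ζ = 1.39 rad/s.)

σ ≈ 0.430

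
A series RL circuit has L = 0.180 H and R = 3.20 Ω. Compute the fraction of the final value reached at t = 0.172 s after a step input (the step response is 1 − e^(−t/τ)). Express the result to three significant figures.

τ = L/R = 0.180/3.20 = 0.0562 s.
y(t)/y_∞ = 1 − e^(−t/τ) = 1 − e^(−0.172/0.0562) = 1 − e^(−3.06) = 0.953.

y/y_∞ ≈ 0.953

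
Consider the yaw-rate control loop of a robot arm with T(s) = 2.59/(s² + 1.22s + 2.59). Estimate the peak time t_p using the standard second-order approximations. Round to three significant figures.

Comparing the denominator to s² + 2ζω_n s + ω_n²: ω_n = √2.59 = 1.61 rad/s, and 2ζω_n = 1.22 so ζ = 1.22/(2·1.61) = 0.379.
ω_d = 1.61·√(1 − 0.379²) = 1.49 rad/s. Then t_p = π/ω_d = 2.11 s.

t_p ≈ 2.11 s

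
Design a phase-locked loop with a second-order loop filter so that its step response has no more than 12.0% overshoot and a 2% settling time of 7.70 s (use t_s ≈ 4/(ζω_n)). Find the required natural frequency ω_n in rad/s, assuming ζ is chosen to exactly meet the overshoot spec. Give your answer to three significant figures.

ω_n ≈ 0.929 rad/s

Inverting the overshoot relation: ζ = |ln 0.120|/√(π² + ln²0.120) = 0.559.
Then ω_n = 4/(ζ t_s) = 4/(0.559 × 7.70) = 0.929 rad/s.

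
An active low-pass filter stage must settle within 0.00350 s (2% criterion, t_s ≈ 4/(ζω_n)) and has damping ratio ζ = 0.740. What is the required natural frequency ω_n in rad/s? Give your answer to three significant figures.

Rearranging t_s ≈ 4/(ζω_n) gives ω_n = 4/(ζ·t_s) = 4/(0.740 × 0.00350) = 1540 rad/s.

ω_n ≈ 1540 rad/s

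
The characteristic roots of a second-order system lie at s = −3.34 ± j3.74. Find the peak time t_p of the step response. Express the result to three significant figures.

t_p ≈ 0.840 s

t_p = π/ω_d with ω_d = 3.74 (the imaginary part), so t_p = 0.840 s.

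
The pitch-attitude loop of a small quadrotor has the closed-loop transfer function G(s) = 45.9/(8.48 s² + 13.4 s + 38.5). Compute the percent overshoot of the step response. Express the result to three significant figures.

Dividing through by 8.48: denominator becomes s² + 1.580 s + 4.540.
So ω_n = √4.540 = 2.13 rad/s and ζ = 1.580/(2·2.13) = 0.371.
%OS = 100 e^{−πζ/√(1−ζ²)} with ζ = 0.371 gives 28.5%.

%OS ≈ 28.5%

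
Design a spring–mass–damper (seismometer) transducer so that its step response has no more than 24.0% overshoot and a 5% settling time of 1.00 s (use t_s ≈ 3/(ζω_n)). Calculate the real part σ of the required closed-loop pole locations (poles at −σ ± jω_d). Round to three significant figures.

The settling-time spec alone fixes σ = ζω_n = 3/t_s = 3/1.00 = 3.00.
(Overshoot then fixes ζ = 0.414 and hence ω_d = σ·√(1−ζ²)/ζ = 6.60 rad/s.)

σ ≈ 3.00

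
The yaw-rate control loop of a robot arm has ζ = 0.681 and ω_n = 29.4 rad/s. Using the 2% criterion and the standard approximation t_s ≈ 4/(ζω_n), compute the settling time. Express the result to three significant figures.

t_s ≈ 0.200 s

t_s ≈ 4/(ζω_n) = 4/(0.681 × 29.4) = 0.200 s.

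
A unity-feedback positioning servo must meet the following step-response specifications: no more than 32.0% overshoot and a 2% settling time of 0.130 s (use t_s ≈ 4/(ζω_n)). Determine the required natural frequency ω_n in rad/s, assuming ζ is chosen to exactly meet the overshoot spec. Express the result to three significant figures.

ω_n ≈ 90.2 rad/s

ζ = −ln(OS)/√(π² + (ln OS)²). With OS = 0.320, ln OS = −1.139 and ζ = 1.139/3.342 = 0.341.
Then ω_n = 4/(ζ t_s) = 4/(0.341 × 0.130) = 90.2 rad/s.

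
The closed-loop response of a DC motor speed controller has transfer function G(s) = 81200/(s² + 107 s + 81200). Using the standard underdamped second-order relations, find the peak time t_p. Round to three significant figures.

Matching coefficients with s² + 2ζω_n s + ω_n² gives ω_n² = 81200 ⇒ ω_n = 285 rad/s, and ζ = 107/(2ω_n) = 0.188.
ω_d = 285·√(1 − 0.188²) = 280 rad/s. Then t_p = π/ω_d = 0.0112 s.

t_p ≈ 0.0112 s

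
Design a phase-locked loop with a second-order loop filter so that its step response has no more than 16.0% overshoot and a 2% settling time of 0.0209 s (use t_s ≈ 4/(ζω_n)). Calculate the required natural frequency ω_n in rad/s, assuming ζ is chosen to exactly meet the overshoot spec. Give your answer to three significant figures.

Inverting the overshoot relation: ζ = |ln 0.160|/√(π² + ln²0.160) = 0.504.
Then ω_n = 4/(ζ t_s) = 4/(0.504 × 0.0209) = 380 rad/s.

ω_n ≈ 380 rad/s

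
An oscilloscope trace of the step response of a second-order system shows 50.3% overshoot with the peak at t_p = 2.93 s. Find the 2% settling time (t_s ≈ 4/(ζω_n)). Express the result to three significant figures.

The overshoot fixes ζ = −ln(OS)/√(π²+ln²(OS)) = 0.214.
From t_p = π/ω_d, ω_d = π/2.93 = 1.07 rad/s, so ω_n = ω_d/√(1−ζ²) = 1.10 rad/s.
t_s ≈ 4/(ζω_n) = 4/(0.214·1.10) = 17.1 s.

t_s ≈ 17.1 s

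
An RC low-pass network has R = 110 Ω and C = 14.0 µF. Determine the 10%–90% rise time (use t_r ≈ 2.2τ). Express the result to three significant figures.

t_r ≈ 0.00339 s

τ = RC = 110 × 14.0 µF = 0.00154 s.
t_r ≈ 2.2τ = 0.00339 s.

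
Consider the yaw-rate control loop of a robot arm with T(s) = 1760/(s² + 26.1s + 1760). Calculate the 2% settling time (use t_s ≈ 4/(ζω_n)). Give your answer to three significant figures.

Matching coefficients with s² + 2ζω_n s + ω_n² gives ω_n² = 1760 ⇒ ω_n = 42.0 rad/s, and ζ = 26.1/(2ω_n) = 0.311.
t_s ≈ 4/(ζω_n) = 4/(0.311·42.0) = 0.307 s.

t_s ≈ 0.307 s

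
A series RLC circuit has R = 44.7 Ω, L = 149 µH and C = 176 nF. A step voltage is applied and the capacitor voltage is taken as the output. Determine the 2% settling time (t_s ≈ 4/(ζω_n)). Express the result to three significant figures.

For a series RLC circuit (capacitor voltage as output), ω_n = 1/√(LC) = 1/√(149 µH · 176 nF) = 195000 rad/s.
ζ = (R/2)·√(C/L) = (44.7/2)·√(176 nF/149 µH) = 0.768.
t_s ≈ 4/(ζω_n) = 0.0000267 s.

t_s ≈ 0.0000267 s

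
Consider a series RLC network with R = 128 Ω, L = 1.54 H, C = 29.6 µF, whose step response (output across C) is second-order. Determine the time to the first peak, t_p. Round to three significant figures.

t_p ≈ 0.0221 s

For a series RLC circuit (capacitor voltage as output), ω_n = 1/√(LC) = 1/√(1.54 H · 29.6 µF) = 148 rad/s.
ζ = (R/2)·√(C/L) = (128/2)·√(29.6 µF/1.54 H) = 0.281.
ω_d = ω_n√(1−ζ²) = 142 rad/s. t_p = π/ω_d = 0.0221 s.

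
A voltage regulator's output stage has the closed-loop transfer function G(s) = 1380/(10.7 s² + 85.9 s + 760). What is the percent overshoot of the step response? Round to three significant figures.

%OS ≈ 18.2%

Dividing through by 10.7: denominator becomes s² + 8.028 s + 71.03.
So ω_n = √71.03 = 8.43 rad/s and ζ = 8.028/(2·8.43) = 0.476.
%OS = 100·exp(−πζ/√(1−ζ²)) = 18.2%.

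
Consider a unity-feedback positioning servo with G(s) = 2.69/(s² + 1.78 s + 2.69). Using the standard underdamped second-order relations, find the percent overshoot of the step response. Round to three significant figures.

Comparing the denominator to s² + 2ζω_n s + ω_n²: ω_n = √2.69 = 1.64 rad/s, and 2ζω_n = 1.78 so ζ = 1.78/(2·1.64) = 0.543.
Overshoot: exp(−π·0.543/√(1−0.543²)) = 0.131, i.e. 13.1%.

%OS ≈ 13.1%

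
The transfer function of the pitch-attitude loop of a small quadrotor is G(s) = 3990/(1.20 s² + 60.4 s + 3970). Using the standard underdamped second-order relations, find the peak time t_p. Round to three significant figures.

Dividing through by 1.20: denominator becomes s² + 50.33 s + 3308.
So ω_n = √3308 = 57.5 rad/s and ζ = 50.33/(2·57.5) = 0.438.
ω_d = 57.5·√(1 − 0.438²) = 51.7 rad/s. t_p = π/ω_d = 0.0607 s.

t_p ≈ 0.0607 s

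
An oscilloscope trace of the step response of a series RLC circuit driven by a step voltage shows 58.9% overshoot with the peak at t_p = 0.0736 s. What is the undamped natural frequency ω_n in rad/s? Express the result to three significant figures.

ζ from %OS: ζ = |ln 0.589|/√(π²+ln²0.589) = 0.166.
t_p = π/ω_d ⇒ ω_d = 42.7 rad/s; then ω_n = ω_d/√(1−ζ²) = 43.3 rad/s.

ω_n ≈ 43.3 rad/s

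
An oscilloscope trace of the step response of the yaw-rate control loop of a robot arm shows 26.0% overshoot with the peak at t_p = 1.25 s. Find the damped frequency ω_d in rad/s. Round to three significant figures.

t_p = π/ω_d, so ω_d = π/1.25 = 2.51 rad/s.

ω_d ≈ 2.51 rad/s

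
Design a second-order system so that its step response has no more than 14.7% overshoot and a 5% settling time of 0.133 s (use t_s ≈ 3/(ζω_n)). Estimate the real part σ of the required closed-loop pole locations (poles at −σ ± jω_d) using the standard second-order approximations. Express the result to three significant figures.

The settling-time spec alone fixes σ = ζω_n = 3/t_s = 3/0.133 = 22.6.
(Overshoot then fixes ζ = 0.521 and hence ω_d = σ·√(1−ζ²)/ζ = 37.0 rad/s.)

σ ≈ 22.6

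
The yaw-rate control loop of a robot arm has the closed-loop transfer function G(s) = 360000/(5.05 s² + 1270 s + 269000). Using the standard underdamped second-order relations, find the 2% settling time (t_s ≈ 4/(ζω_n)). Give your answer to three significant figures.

Dividing through by 5.05: denominator becomes s² + 251.5 s + 53270.
So ω_n = √53270 = 231 rad/s and ζ = 251.5/(2·231) = 0.545.
t_s ≈ 4/(ζω_n) = 0.0318 s.

t_s ≈ 0.0318 s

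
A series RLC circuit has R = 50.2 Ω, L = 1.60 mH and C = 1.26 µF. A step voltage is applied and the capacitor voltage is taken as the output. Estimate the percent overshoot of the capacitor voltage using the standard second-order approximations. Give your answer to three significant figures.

%OS ≈ 4.43%

For a series RLC circuit (capacitor voltage as output), ω_n = 1/√(LC) = 1/√(1.60 mH · 1.26 µF) = 22300 rad/s.
ζ = (R/2)·√(C/L) = (50.2/2)·√(1.26 µF/1.60 mH) = 0.704.
Overshoot: exp(−π·0.704/√(1−0.704²)) = 0.0443, i.e. 4.43%.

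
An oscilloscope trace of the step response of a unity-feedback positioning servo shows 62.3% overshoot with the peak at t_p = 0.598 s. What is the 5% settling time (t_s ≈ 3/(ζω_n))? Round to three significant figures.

t_s ≈ 3.79 s

From the overshoot, ζ = −ln(OS)/√(π²+ln²(OS)) = 0.149.
t_p = π/ω_d ⇒ ω_d = 5.25 rad/s; then ω_n = ω_d/√(1−ζ²) = 5.31 rad/s.
t_s ≈ 3/(ζω_n) = 3/(0.149·5.31) = 3.79 s.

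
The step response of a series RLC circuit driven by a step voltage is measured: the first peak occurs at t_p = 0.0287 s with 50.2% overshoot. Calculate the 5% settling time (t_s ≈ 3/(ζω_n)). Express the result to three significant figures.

The overshoot fixes ζ = −ln(OS)/√(π²+ln²(OS)) = 0.214.
t_p = π/ω_d ⇒ ω_d = 109 rad/s; then ω_n = ω_d/√(1−ζ²) = 112 rad/s.
t_s ≈ 3/(ζω_n) = 3/(0.214·112) = 0.125 s.

t_s ≈ 0.125 s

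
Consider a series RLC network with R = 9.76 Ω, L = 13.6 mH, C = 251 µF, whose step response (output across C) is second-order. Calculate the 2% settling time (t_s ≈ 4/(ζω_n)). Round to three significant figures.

t_s ≈ 0.0111 s

For a series RLC circuit (capacitor voltage as output), ω_n = 1/√(LC) = 1/√(13.6 mH · 251 µF) = 541 rad/s.
ζ = (R/2)·√(C/L) = (9.76/2)·√(251 µF/13.6 mH) = 0.663.
t_s ≈ 4/(ζω_n) = 0.0111 s.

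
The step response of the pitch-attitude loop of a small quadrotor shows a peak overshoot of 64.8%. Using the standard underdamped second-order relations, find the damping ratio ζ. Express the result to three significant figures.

ζ ≈ 0.137

ζ = −ln(OS)/√(π² + (ln OS)²). With OS = 0.648, ln OS = −0.4339 and ζ = 0.4339/3.171 = 0.137.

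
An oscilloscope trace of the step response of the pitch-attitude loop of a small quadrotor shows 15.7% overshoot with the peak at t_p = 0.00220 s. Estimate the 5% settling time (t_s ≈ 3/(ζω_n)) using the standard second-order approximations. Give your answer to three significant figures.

ζ from %OS: ζ = |ln 0.157|/√(π²+ln²0.157) = 0.508.
From t_p = π/ω_d, ω_d = π/0.00220 = 1430 rad/s, so ω_n = ω_d/√(1−ζ²) = 1660 rad/s.
t_s ≈ 3/(ζω_n) = 3/(0.508·1660) = 0.00356 s.

t_s ≈ 0.00356 s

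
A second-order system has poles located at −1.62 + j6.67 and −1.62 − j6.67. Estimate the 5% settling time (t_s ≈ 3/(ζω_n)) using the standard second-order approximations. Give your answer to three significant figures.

t_s ≈ 1.85 s

For poles at −σ ± jω_d, ζω_n = σ = 1.62, so t_s ≈ 3/σ = 1.85 s.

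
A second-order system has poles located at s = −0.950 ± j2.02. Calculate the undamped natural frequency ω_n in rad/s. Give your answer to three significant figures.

The poles are at −σ ± jω_d with σ = 0.950 and ω_d = 2.02, so ω_n = √(σ²+ω_d²) = 2.23 rad/s and ζ = σ/ω_n = 0.426.

ω_n ≈ 2.23 rad/s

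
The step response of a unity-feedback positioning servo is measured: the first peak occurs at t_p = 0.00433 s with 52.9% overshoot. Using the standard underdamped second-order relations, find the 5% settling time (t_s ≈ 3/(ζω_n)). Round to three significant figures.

From the overshoot, ζ = −ln(OS)/√(π²+ln²(OS)) = 0.199.
From t_p = π/ω_d, ω_d = π/0.00433 = 726 rad/s, so ω_n = ω_d/√(1−ζ²) = 740 rad/s.
t_s ≈ 3/(ζω_n) = 3/(0.199·740) = 0.0204 s.

t_s ≈ 0.0204 s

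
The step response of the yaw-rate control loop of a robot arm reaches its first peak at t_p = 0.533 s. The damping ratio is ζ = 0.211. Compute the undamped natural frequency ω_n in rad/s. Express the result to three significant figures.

ω_n ≈ 6.03 rad/s

Peak time t_p = π/ω_d, so ω_d = π/t_p = π/0.533 = 5.89 rad/s.
ω_n = ω_d/√(1−ζ²) = 5.89/√0.955 = 6.03 rad/s.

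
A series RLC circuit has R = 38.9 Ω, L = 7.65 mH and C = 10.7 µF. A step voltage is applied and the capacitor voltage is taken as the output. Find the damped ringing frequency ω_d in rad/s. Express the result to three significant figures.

For a series RLC circuit (capacitor voltage as output), ω_n = 1/√(LC) = 1/√(7.65 mH · 10.7 µF) = 3500 rad/s.
ζ = (R/2)·√(C/L) = (38.9/2)·√(10.7 µF/7.65 mH) = 0.727.
ω_d = 3500·√(1 − 0.727²) = 2400 rad/s.

ω_d ≈ 2400 rad/s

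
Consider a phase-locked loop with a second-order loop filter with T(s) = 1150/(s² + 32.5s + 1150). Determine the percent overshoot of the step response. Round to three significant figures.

%OS ≈ 18.0%

Comparing the denominator to s² + 2ζω_n s + ω_n²: ω_n = √1150 = 33.9 rad/s, and 2ζω_n = 32.5 so ζ = 32.5/(2·33.9) = 0.479.
%OS = 100·exp(−πζ/√(1−ζ²)) = 18.0%.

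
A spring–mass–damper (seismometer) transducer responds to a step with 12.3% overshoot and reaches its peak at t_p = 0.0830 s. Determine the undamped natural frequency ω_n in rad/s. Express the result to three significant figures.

The overshoot fixes ζ = −ln(OS)/√(π²+ln²(OS)) = 0.555.
t_p = π/ω_d ⇒ ω_d = 37.9 rad/s; then ω_n = ω_d/√(1−ζ²) = 45.5 rad/s.

ω_n ≈ 45.5 rad/s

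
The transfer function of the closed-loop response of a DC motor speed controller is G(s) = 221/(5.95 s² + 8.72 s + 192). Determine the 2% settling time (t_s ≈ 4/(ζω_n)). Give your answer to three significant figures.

t_s ≈ 5.46 s

Dividing through by 5.95: denominator becomes s² + 1.466 s + 32.27.
So ω_n = √32.27 = 5.68 rad/s and ζ = 1.466/(2·5.68) = 0.129.
t_s ≈ 4/(ζω_n) = 5.46 s.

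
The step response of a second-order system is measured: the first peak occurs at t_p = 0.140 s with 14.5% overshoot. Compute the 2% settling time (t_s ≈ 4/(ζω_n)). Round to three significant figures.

t_s ≈ 0.290 s

The overshoot fixes ζ = −ln(OS)/√(π²+ln²(OS)) = 0.524.
t_p = π/ω_d ⇒ ω_d = 22.4 rad/s; then ω_n = ω_d/√(1−ζ²) = 26.3 rad/s.
t_s ≈ 4/(ζω_n) = 4/(0.524·26.3) = 0.290 s.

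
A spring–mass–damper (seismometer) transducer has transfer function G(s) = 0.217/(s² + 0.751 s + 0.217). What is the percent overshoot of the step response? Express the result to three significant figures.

ω_n = √0.217 = 0.466 rad/s; ζ = 0.751/(2·0.466) = 0.806.
%OS = 100 e^{−πζ/√(1−ζ²)} with ζ = 0.806 gives 1.39%.

%OS ≈ 1.39%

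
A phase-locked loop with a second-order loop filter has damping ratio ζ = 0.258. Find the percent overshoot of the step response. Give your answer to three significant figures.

For an underdamped second-order system, %OS = 100·exp(−πζ/√(1−ζ²)).
πζ/√(1−ζ²) = π·0.258/√(1−0.0666) = 0.8389, so %OS = 100·e^(−0.8389) = 43.2%.

%OS ≈ 43.2%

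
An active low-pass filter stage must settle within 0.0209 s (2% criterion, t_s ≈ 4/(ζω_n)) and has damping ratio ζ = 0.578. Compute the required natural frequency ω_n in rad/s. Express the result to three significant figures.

Rearranging t_s ≈ 4/(ζω_n) gives ω_n = 4/(ζ·t_s) = 4/(0.578 × 0.0209) = 331 rad/s.

ω_n ≈ 331 rad/s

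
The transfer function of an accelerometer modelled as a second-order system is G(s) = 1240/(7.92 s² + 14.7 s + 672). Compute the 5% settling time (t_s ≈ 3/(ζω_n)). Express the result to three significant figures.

Dividing through by 7.92: denominator becomes s² + 1.856 s + 84.85.
So ω_n = √84.85 = 9.21 rad/s and ζ = 1.856/(2·9.21) = 0.101.
t_s ≈ 3/(ζω_n) = 3.23 s.

t_s ≈ 3.23 s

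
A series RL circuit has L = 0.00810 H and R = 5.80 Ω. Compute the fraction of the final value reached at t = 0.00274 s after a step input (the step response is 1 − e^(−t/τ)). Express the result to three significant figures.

y/y_∞ ≈ 0.859

τ = L/R = 0.00810/5.80 = 0.00140 s.
y(t)/y_∞ = 1 − e^(−t/τ) = 1 − e^(−0.00274/0.00140) = 1 − e^(−1.96) = 0.859.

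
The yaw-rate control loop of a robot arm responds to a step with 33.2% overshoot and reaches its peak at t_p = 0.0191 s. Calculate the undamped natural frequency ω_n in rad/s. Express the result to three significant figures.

ω_n ≈ 174 rad/s

From the overshoot, ζ = −ln(OS)/√(π²+ln²(OS)) = 0.331.
t_p = π/ω_d ⇒ ω_d = 164 rad/s; then ω_n = ω_d/√(1−ζ²) = 174 rad/s.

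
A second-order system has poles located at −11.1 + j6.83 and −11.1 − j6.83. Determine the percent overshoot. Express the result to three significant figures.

%OS ≈ 0.606%

With σ = 11.1, ω_d = 6.83: ω_n = √(σ²+ω_d²) = 13.0 rad/s, ζ = σ/ω_n = 0.852.
Overshoot: exp(−π·0.852/√(1−0.852²)) = 0.00606, i.e. 0.606%.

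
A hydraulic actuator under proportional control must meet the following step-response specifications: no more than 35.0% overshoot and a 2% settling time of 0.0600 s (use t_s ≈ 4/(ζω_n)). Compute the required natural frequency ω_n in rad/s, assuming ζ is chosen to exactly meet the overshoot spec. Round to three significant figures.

Inverting the overshoot relation: ζ = |ln 0.350|/√(π² + ln²0.350) = 0.317.
Then ω_n = 4/(ζ t_s) = 4/(0.317 × 0.0600) = 210 rad/s.

ω_n ≈ 210 rad/s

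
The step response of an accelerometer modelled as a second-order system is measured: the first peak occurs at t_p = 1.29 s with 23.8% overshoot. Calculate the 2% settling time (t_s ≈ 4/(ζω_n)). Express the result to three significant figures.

ζ from %OS: ζ = |ln 0.238|/√(π²+ln²0.238) = 0.416.
t_p = π/ω_d ⇒ ω_d = 2.44 rad/s; then ω_n = ω_d/√(1−ζ²) = 2.68 rad/s.
t_s ≈ 4/(ζω_n) = 4/(0.416·2.68) = 3.59 s.

t_s ≈ 3.59 s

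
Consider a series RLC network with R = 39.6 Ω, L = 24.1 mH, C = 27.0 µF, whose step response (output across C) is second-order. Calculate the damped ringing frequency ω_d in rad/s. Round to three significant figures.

ω_d ≈ 928 rad/s

For a series RLC circuit (capacitor voltage as output), ω_n = 1/√(LC) = 1/√(24.1 mH · 27.0 µF) = 1240 rad/s.
ζ = (R/2)·√(C/L) = (39.6/2)·√(27.0 µF/24.1 mH) = 0.663.
The damped frequency ω_d = ω_n√(1−ζ²) = 928 rad/s.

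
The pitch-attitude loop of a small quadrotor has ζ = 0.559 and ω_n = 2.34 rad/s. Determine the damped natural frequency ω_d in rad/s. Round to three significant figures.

ω_d = ω_n√(1−ζ²) = 2.34·√0.688 = 1.94 rad/s.

ω_d ≈ 1.94 rad/s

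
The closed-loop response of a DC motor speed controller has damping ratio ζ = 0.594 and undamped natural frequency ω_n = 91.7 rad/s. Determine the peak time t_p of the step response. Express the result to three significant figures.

t_p ≈ 0.0426 s

The damped frequency is ω_d = ω_n√(1−ζ²) = 91.7·√(1−0.353) = 73.8 rad/s.
Peak time t_p = π/ω_d = π/73.8 = 0.0426 s.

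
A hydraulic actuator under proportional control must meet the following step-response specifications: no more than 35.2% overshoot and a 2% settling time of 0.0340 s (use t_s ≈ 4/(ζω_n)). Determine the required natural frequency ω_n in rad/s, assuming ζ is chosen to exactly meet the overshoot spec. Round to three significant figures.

ω_n ≈ 373 rad/s

Inverting the overshoot relation: ζ = |ln 0.352|/√(π² + ln²0.352) = 0.315.
From t_s ≈ 4/(ζω_n): ω_n = 4/(ζ·t_s) = 4/(0.315·0.0340) = 373 rad/s.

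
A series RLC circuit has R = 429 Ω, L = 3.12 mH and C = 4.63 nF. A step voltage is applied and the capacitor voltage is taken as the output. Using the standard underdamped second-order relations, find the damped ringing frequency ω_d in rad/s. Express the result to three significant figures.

For a series RLC circuit (capacitor voltage as output), ω_n = 1/√(LC) = 1/√(3.12 mH · 4.63 nF) = 263000 rad/s.
ζ = (R/2)·√(C/L) = (429/2)·√(4.63 nF/3.12 mH) = 0.261.
ω_d = 263000·√(1 − 0.261²) = 254000 rad/s.

ω_d ≈ 254000 rad/s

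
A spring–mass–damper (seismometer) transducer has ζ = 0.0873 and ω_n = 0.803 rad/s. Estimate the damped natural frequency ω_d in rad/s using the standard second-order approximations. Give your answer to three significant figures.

ω_d ≈ 0.800 rad/s

ω_d = ω_n√(1−ζ²) = 0.803·√0.992 = 0.800 rad/s.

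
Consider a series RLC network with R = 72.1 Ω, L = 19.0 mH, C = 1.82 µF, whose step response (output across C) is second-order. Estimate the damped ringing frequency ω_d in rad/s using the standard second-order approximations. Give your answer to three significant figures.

ω_d ≈ 5030 rad/s

For a series RLC circuit (capacitor voltage as output), ω_n = 1/√(LC) = 1/√(19.0 mH · 1.82 µF) = 5380 rad/s.
ζ = (R/2)·√(C/L) = (72.1/2)·√(1.82 µF/19.0 mH) = 0.353.
The damped frequency ω_d = ω_n√(1−ζ²) = 5030 rad/s.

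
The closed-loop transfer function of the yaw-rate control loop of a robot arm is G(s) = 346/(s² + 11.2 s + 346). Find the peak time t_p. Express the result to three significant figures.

Comparing the denominator to s² + 2ζω_n s + ω_n²: ω_n = √346 = 18.6 rad/s, and 2ζω_n = 11.2 so ζ = 11.2/(2·18.6) = 0.301.
ω_d = 18.6·√(1 − 0.301²) = 17.7 rad/s. Then t_p = π/ω_d = 0.177 s.

t_p ≈ 0.177 s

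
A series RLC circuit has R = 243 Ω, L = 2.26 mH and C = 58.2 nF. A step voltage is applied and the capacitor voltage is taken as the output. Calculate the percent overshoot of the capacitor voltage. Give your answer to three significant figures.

%OS ≈ 8.54%

For a series RLC circuit (capacitor voltage as output), ω_n = 1/√(LC) = 1/√(2.26 mH · 58.2 nF) = 87200 rad/s.
ζ = (R/2)·√(C/L) = (243/2)·√(58.2 nF/2.26 mH) = 0.617.
%OS = 100 e^{−πζ/√(1−ζ²)} with ζ = 0.617 gives 8.54%.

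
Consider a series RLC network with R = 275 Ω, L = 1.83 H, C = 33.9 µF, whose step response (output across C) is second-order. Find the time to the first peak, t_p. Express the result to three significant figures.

For a series RLC circuit (capacitor voltage as output), ω_n = 1/√(LC) = 1/√(1.83 H · 33.9 µF) = 127 rad/s.
ζ = (R/2)·√(C/L) = (275/2)·√(33.9 µF/1.83 H) = 0.592.
The damped frequency ω_d = ω_n√(1−ζ²) = 102 rad/s. t_p = π/ω_d = 0.0307 s.

t_p ≈ 0.0307 s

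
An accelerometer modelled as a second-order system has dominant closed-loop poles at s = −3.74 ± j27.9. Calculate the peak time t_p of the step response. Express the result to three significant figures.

t_p ≈ 0.113 s

t_p = π/ω_d with ω_d = 27.9 (the imaginary part), so t_p = 0.113 s.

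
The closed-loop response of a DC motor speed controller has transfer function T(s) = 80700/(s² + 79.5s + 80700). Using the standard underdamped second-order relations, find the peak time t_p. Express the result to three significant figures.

t_p ≈ 0.0112 s

Matching coefficients with s² + 2ζω_n s + ω_n² gives ω_n² = 80700 ⇒ ω_n = 284 rad/s, and ζ = 79.5/(2ω_n) = 0.140.
ω_d = 284·√(1 − 0.140²) = 281 rad/s. Then t_p = π/ω_d = 0.0112 s.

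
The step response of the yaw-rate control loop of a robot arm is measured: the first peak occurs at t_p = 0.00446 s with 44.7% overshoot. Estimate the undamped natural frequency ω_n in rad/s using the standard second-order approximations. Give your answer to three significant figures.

ω_n ≈ 727 rad/s

The overshoot fixes ζ = −ln(OS)/√(π²+ln²(OS)) = 0.248.
t_p = π/ω_d ⇒ ω_d = 704 rad/s; then ω_n = ω_d/√(1−ζ²) = 727 rad/s.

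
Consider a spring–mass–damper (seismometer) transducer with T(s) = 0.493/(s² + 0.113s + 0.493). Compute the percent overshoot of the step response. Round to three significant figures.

%OS ≈ 77.6%

Comparing the denominator to s² + 2ζω_n s + ω_n²: ω_n = √0.493 = 0.702 rad/s, and 2ζω_n = 0.113 so ζ = 0.113/(2·0.702) = 0.0805.
Overshoot: exp(−π·0.0805/√(1−0.0805²)) = 0.776, i.e. 77.6%.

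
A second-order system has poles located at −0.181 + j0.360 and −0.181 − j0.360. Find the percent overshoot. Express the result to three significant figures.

%OS ≈ 20.6%

With σ = 0.181, ω_d = 0.360: ω_n = √(σ²+ω_d²) = 0.403 rad/s, ζ = σ/ω_n = 0.449.
Overshoot: exp(−π·0.449/√(1−0.449²)) = 0.206, i.e. 20.6%.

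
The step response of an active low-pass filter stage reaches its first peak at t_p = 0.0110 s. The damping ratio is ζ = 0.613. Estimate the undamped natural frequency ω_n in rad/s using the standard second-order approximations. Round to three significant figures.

Peak time t_p = π/ω_d, so ω_d = π/t_p = π/0.0110 = 286 rad/s.
ω_n = ω_d/√(1−ζ²) = 286/√0.624 = 361 rad/s.

ω_n ≈ 361 rad/s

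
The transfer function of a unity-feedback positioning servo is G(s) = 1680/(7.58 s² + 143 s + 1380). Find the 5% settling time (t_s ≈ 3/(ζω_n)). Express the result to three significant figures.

t_s ≈ 0.318 s

Dividing through by 7.58: denominator becomes s² + 18.87 s + 182.1.
So ω_n = √182.1 = 13.5 rad/s and ζ = 18.87/(2·13.5) = 0.699.
t_s ≈ 3/(ζω_n) = 0.318 s.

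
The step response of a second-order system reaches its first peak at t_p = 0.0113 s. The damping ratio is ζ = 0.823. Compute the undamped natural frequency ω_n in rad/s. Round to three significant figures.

ω_n ≈ 489 rad/s

Peak time t_p = π/ω_d, so ω_d = π/t_p = π/0.0113 = 278 rad/s.
ω_n = ω_d/√(1−ζ²) = 278/√0.323 = 489 rad/s.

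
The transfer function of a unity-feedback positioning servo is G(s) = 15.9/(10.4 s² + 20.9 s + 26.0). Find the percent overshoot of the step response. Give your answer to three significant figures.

Dividing through by 10.4: denominator becomes s² + 2.010 s + 2.500.
So ω_n = √2.500 = 1.58 rad/s and ζ = 2.010/(2·1.58) = 0.635.
%OS = 100·exp(−πζ/√(1−ζ²)) = 7.53%.

%OS ≈ 7.53%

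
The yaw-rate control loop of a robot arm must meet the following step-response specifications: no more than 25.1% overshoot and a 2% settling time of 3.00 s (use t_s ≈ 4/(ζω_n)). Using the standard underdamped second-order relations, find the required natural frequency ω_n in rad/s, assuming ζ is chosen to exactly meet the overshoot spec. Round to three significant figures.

ω_n ≈ 3.31 rad/s

Inverting the overshoot relation: ζ = |ln 0.251|/√(π² + ln²0.251) = 0.403.
From t_s ≈ 4/(ζω_n): ω_n = 4/(ζ·t_s) = 4/(0.403·3.00) = 3.31 rad/s.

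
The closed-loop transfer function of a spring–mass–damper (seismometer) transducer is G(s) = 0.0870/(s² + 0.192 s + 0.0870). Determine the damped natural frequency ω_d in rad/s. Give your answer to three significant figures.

ω_d ≈ 0.279 rad/s

Matching coefficients with s² + 2ζω_n s + ω_n² gives ω_n² = 0.0870 ⇒ ω_n = 0.295 rad/s, and ζ = 0.192/(2ω_n) = 0.325.
ω_d = ω_n√(1−ζ²) = 0.279 rad/s.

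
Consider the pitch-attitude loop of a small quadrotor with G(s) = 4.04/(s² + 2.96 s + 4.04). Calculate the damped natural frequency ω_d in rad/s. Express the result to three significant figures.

ω_d ≈ 1.36 rad/s

ω_n = √4.04 = 2.01 rad/s; ζ = 2.96/(2·2.01) = 0.736.
ω_d = 2.01·√(1 − 0.736²) = 1.36 rad/s.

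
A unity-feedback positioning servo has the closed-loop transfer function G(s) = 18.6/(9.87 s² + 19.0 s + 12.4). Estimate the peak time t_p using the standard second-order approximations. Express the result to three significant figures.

t_p ≈ 5.47 s

Dividing through by 9.87: denominator becomes s² + 1.925 s + 1.256.
So ω_n = √1.256 = 1.12 rad/s and ζ = 1.925/(2·1.12) = 0.859.
ω_d = ω_n√(1−ζ²) = 0.574 rad/s. t_p = π/ω_d = 5.47 s.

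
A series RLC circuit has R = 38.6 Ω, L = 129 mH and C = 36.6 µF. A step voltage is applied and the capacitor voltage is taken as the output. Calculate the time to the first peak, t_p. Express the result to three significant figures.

For a series RLC circuit (capacitor voltage as output), ω_n = 1/√(LC) = 1/√(129 mH · 36.6 µF) = 460 rad/s.
ζ = (R/2)·√(C/L) = (38.6/2)·√(36.6 µF/129 mH) = 0.325.
ω_d = 460·√(1 − 0.325²) = 435 rad/s. t_p = π/ω_d = 0.00722 s.

t_p ≈ 0.00722 s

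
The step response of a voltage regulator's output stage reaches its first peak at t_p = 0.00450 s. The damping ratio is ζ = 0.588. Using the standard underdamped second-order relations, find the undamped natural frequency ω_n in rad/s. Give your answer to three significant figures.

ω_n ≈ 863 rad/s

Peak time t_p = π/ω_d, so ω_d = π/t_p = π/0.00450 = 698 rad/s.
ω_n = ω_d/√(1−ζ²) = 698/√0.654 = 863 rad/s.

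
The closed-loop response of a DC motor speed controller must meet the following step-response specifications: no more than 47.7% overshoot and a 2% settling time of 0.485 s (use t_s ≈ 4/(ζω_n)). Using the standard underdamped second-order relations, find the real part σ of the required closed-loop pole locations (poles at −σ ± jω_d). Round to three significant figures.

The settling-time spec alone fixes σ = ζω_n = 4/t_s = 4/0.485 = 8.25.
(Overshoot then fixes ζ = 0.229 and hence ω_d = σ·√(1−ζ²)/ζ = 35.0 rad/s.)

σ ≈ 8.25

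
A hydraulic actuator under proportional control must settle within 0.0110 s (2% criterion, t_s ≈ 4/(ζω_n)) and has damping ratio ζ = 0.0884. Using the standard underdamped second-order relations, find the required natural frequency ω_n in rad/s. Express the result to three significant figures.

Rearranging t_s ≈ 4/(ζω_n) gives ω_n = 4/(ζ·t_s) = 4/(0.0884 × 0.0110) = 4110 rad/s.

ω_n ≈ 4110 rad/s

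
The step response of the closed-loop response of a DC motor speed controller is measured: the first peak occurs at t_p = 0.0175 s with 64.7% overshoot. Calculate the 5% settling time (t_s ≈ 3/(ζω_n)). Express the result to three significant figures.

t_s ≈ 0.121 s

ζ from %OS: ζ = |ln 0.647|/√(π²+ln²0.647) = 0.137.
From t_p = π/ω_d, ω_d = π/0.0175 = 180 rad/s, so ω_n = ω_d/√(1−ζ²) = 181 rad/s.
t_s ≈ 3/(ζω_n) = 3/(0.137·181) = 0.121 s.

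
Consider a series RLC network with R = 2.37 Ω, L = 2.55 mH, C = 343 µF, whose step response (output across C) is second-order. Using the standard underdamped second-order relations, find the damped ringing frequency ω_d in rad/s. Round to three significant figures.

For a series RLC circuit (capacitor voltage as output), ω_n = 1/√(LC) = 1/√(2.55 mH · 343 µF) = 1070 rad/s.
ζ = (R/2)·√(C/L) = (2.37/2)·√(343 µF/2.55 mH) = 0.435.
ω_d = ω_n√(1−ζ²) = 963 rad/s.

ω_d ≈ 963 rad/s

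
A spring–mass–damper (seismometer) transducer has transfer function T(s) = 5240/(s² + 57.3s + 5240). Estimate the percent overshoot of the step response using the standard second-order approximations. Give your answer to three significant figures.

ω_n = √5240 = 72.4 rad/s; ζ = 57.3/(2·72.4) = 0.396.
%OS = 100·exp(−πζ/√(1−ζ²)) = 25.8%.

%OS ≈ 25.8%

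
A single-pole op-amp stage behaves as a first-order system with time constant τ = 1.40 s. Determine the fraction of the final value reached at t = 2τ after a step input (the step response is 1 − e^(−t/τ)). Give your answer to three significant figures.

y(t)/y_∞ = 1 − e^(−t/τ) = 1 − e^(−2) = 1 − e^(−2.00) = 0.865.

y/y_∞ ≈ 0.865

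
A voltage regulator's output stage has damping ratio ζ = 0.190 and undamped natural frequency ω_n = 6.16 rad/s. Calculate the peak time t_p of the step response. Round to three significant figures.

t_p ≈ 0.519 s

The damped frequency is ω_d = ω_n√(1−ζ²) = 6.16·√(1−0.0361) = 6.05 rad/s.
Peak time t_p = π/ω_d = π/6.05 = 0.519 s.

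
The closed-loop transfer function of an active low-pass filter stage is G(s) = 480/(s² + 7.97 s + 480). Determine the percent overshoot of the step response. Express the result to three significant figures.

%OS ≈ 55.9%

Matching coefficients with s² + 2ζω_n s + ω_n² gives ω_n² = 480 ⇒ ω_n = 21.9 rad/s, and ζ = 7.97/(2ω_n) = 0.182.
%OS = 100·exp(−πζ/√(1−ζ²)) = 55.9%.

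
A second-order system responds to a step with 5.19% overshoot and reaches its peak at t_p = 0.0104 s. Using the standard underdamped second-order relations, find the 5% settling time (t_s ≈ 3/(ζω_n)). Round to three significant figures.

ζ from %OS: ζ = |ln 0.0519|/√(π²+ln²0.0519) = 0.686.
From t_p = π/ω_d, ω_d = π/0.0104 = 302 rad/s, so ω_n = ω_d/√(1−ζ²) = 415 rad/s.
t_s ≈ 3/(ζω_n) = 3/(0.686·415) = 0.0105 s.

t_s ≈ 0.0105 s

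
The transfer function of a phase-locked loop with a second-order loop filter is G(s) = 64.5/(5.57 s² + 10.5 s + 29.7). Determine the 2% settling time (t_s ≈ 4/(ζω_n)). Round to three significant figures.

Dividing through by 5.57: denominator becomes s² + 1.885 s + 5.332.
So ω_n = √5.332 = 2.31 rad/s and ζ = 1.885/(2·2.31) = 0.408.
t_s ≈ 4/(ζω_n) = 4.24 s.

t_s ≈ 4.24 s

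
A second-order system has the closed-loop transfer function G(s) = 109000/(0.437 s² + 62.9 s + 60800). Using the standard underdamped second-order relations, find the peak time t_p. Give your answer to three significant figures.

t_p ≈ 0.00858 s

Dividing through by 0.437: denominator becomes s² + 143.9 s + 139100.
So ω_n = √139100 = 373 rad/s and ζ = 143.9/(2·373) = 0.193.
The damped frequency ω_d = ω_n√(1−ζ²) = 366 rad/s. t_p = π/ω_d = 0.00858 s.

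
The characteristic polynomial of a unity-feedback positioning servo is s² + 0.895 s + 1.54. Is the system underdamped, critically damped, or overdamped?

underdamped

a² − 4b = 0.895² − 4·1.54 < 0 (complex roots); the system is underdamped.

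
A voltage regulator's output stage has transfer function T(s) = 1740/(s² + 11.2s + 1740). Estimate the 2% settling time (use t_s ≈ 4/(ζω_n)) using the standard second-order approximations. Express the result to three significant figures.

ω_n = √1740 = 41.7 rad/s; ζ = 11.2/(2·41.7) = 0.134.
t_s ≈ 4/(ζω_n) = 4/(0.134·41.7) = 0.714 s.

t_s ≈ 0.714 s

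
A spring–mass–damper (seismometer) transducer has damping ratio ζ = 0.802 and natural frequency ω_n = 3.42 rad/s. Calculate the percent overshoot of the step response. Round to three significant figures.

For an underdamped second-order system, %OS = 100·exp(−πζ/√(1−ζ²)).
πζ/√(1−ζ²) = π·0.802/√(1−0.643) = 4.218, so %OS = 100·e^(−4.218) = 1.47%.

%OS ≈ 1.47%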